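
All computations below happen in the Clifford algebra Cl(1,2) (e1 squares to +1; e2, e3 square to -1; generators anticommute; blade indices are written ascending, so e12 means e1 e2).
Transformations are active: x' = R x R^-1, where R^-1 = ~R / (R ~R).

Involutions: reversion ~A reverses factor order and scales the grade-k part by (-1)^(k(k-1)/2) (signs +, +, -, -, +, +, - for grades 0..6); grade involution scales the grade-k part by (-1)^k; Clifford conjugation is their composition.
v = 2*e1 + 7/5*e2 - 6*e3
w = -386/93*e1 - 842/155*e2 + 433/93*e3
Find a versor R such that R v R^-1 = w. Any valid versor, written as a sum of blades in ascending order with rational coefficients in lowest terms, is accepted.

Reasoning: v^2 = w^2 = -849/25 since conjugation preserves the quadratic form; R = v + w = -200/93*e1 - 125/31*e2 - 125/93*e3 is then valid when invertible, keeping its own part and reversing (v - w)/2.
Answer: -200/93*e1 - 125/31*e2 - 125/93*e3


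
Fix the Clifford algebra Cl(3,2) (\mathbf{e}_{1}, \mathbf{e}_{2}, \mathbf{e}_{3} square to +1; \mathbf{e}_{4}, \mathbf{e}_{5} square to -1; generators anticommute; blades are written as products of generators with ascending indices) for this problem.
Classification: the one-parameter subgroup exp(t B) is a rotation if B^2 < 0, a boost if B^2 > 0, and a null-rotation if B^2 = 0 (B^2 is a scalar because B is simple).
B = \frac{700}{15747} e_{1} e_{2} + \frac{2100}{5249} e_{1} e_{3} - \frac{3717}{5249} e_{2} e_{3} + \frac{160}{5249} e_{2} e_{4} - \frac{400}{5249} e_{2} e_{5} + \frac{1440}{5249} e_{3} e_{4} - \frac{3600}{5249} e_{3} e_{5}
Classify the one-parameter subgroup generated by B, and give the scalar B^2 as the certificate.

B^2 term by term: the squares give (\frac{700}{15747})^2*(e_{1} e_{2})^2 + (\frac{2100}{5249})^2*(e_{1} e_{3})^2 + (-\frac{3717}{5249})^2*(e_{2} e_{3})^2 + (\frac{160}{5249})^2*(e_{2} e_{4})^2 + (-\frac{400}{5249})^2*(e_{2} e_{5})^2 + (\frac{1440}{5249})^2*(e_{3} e_{4})^2 + (-\frac{3600}{5249})^2*(e_{3} e_{5})^2 = \frac{490000}{247968009}*(-1) + \frac{4410000}{27552001}*(-1) + \frac{13816089}{27552001}*(-1) + \frac{25600}{27552001}*(+1) + \frac{160000}{27552001}*(+1) + \frac{2073600}{27552001}*(+1) + \frac{12960000}{27552001}*(+1) = -\frac{1}{9} (each basis 2-blade squares to minus the product of its generators' squares); cross terms between blades sharing an index anticommute and cancel; the commuting (index-disjoint) pairs give grade-4 terms 2*c*c'*(blade product), which cancel blade by blade — e_{1} e_{2} e_{3} e_{4}: \frac{672000}{27552001} - \frac{672000}{27552001} = 0; e_{1} e_{2} e_{3} e_{5}: -\frac{1680000}{27552001} + \frac{1680000}{27552001} = 0; e_{2} e_{3} e_{4} e_{5}: \frac{1152000}{27552001} - \frac{1152000}{27552001} = 0 — confirming B is simple. So B^2 = -\frac{1}{9}.
Answer: rotation, certificate B^2 = -\frac{1}{9}. Because -\frac{1}{9} is invariant under every versor sandwich, the classification follows from its sign alone.


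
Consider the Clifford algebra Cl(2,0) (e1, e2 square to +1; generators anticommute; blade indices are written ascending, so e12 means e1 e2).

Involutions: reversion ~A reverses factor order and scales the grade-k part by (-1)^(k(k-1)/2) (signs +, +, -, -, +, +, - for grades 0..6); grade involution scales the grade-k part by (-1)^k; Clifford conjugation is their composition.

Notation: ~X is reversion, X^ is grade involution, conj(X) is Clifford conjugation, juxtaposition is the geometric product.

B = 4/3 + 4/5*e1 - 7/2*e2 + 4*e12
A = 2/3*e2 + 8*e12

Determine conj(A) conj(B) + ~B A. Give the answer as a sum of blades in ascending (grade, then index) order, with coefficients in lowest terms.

first term: -103/3 - 92/3*e1 - 328/45*e2 - 56/5*e12
second term: 89/3 + 76/3*e1 + 328/45*e2 + 56/5*e12
Answer: -14/3 - 16/3*e1


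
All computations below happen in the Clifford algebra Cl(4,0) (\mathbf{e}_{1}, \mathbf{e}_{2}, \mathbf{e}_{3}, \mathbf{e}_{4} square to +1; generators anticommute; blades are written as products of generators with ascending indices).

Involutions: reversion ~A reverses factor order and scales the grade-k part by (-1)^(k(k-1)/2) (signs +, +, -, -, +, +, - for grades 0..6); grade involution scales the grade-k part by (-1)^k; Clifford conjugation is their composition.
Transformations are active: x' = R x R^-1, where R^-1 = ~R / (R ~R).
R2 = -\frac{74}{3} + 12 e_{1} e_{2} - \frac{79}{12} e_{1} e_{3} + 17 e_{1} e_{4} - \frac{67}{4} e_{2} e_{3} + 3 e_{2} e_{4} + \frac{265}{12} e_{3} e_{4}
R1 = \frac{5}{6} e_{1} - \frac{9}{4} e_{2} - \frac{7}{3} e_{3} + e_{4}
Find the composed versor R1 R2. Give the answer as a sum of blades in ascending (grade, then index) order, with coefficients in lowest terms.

Distribute over the terms of R1 (each basis-blade product reordered to ascending indices, repeated generators contracted through their squares):
(\frac{5}{6} e_{1}) R2 = -\frac{185}{9} e_{1} + 10 e_{2} - \frac{395}{72} e_{3} + \frac{85}{6} e_{4} - \frac{335}{24} e_{1} e_{2} e_{3} + \frac{5}{2} e_{1} e_{2} e_{4} + \frac{1325}{72} e_{1} e_{3} e_{4}
(-\frac{9}{4} e_{2}) R2 = 27 e_{1} + \frac{111}{2} e_{2} + \frac{603}{16} e_{3} - \frac{27}{4} e_{4} - \frac{237}{16} e_{1} e_{2} e_{3} + \frac{153}{4} e_{1} e_{2} e_{4} - \frac{795}{16} e_{2} e_{3} e_{4}
(-\frac{7}{3} e_{3}) R2 = -\frac{553}{36} e_{1} - \frac{469}{12} e_{2} + \frac{518}{9} e_{3} - \frac{1855}{36} e_{4} - 28 e_{1} e_{2} e_{3} + \frac{119}{3} e_{1} e_{3} e_{4} + 7 e_{2} e_{3} e_{4}
(e_{4}) R2 = -17 e_{1} - 3 e_{2} - \frac{265}{12} e_{3} - \frac{74}{3} e_{4} + 12 e_{1} e_{2} e_{4} - \frac{79}{12} e_{1} e_{3} e_{4} - \frac{67}{4} e_{2} e_{3} e_{4}
Summing the partial products and collecting blades:
Answer: -\frac{311}{12} e_{1} + \frac{281}{12} e_{2} + \frac{9745}{144} e_{3} - \frac{619}{9} e_{4} - \frac{2725}{48} e_{1} e_{2} e_{3} + \frac{211}{4} e_{1} e_{2} e_{4} + \frac{3707}{72} e_{1} e_{3} e_{4} - \frac{951}{16} e_{2} e_{3} e_{4}


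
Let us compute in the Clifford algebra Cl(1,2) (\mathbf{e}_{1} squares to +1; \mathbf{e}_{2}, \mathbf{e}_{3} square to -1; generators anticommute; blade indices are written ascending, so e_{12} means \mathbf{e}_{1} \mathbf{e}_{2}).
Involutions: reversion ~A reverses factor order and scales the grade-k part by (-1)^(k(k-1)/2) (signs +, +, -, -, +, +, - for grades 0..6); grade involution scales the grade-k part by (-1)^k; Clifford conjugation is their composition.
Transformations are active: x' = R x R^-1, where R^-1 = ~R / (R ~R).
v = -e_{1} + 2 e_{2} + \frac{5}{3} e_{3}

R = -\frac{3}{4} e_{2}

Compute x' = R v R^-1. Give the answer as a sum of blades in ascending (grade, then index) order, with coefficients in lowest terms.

~R = -\frac{3}{4} e_{2}, and R ~R = -\frac{9}{16}, so R^-1 = ~R / (-\frac{9}{16}).
R v = \frac{3}{2} - \frac{3}{4} e_{12} - \frac{5}{4} e_{23}
Answer: e_{1} + 2 e_{2} - \frac{5}{3} e_{3}


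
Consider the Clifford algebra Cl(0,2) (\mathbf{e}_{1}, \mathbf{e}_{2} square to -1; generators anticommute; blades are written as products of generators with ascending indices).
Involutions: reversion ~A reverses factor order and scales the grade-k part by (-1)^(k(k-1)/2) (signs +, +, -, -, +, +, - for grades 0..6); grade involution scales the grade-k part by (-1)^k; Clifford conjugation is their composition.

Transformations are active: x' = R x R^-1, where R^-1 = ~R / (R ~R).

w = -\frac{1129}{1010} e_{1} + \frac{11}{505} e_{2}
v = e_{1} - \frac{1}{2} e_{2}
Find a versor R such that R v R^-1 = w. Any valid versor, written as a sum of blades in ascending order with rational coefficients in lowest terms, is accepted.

A norm check does it: q(v) = q(w) = -\frac{5}{4}, hence R = v + w = -\frac{119}{1010} e_{1} - \frac{483}{1010} e_{2} realises the map — parallel part kept, (v - w)/2 negated, v carried to w.
Answer: -\frac{119}{1010} e_{1} - \frac{483}{1010} e_{2}


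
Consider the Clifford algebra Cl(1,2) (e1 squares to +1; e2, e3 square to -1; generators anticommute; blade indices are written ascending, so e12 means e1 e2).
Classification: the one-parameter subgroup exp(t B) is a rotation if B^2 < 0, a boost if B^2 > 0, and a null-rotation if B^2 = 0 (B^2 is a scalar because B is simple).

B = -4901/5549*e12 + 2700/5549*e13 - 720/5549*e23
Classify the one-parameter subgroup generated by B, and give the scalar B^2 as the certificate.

B^2 term by term: the squares give (-4901/5549)^2*(e12)^2 + (2700/5549)^2*(e13)^2 + (-720/5549)^2*(e23)^2 = 24019801/30791401*(+1) + 7290000/30791401*(+1) + 518400/30791401*(-1) = 1 (each basis 2-blade squares to minus the product of its generators' squares); cross terms between blades sharing an index anticommute and cancel. So B^2 = 1.
Answer: boost, certificate B^2 = 1. Key observation: B^2 = 1 is a conjugation invariant, so its sign decides the class regardless of the surface form of B.


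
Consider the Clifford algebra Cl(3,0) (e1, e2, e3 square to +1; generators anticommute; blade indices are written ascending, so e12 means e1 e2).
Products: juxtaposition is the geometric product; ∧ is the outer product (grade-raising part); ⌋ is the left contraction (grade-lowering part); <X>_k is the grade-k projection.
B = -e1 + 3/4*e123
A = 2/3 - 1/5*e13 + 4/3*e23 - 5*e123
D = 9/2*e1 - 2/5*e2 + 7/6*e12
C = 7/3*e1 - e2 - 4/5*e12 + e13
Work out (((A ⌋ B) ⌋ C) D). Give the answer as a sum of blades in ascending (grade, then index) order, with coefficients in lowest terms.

step 1: 15/4 - 5/3*e1 - 3/20*e2 + 1/2*e123
step 2: -673/180 + 863/100*e1 - 29/12*e2 - 5/3*e3 - 3*e12 + 15/4*e13
step 3: 25981/600 - 461/36*e1 + 9023/360*e2 - 135/8*e3 + 41323/13500*e12 + 15/2*e13 + 89/24*e23 - 4/9*e123
Answer: 25981/600 - 461/36*e1 + 9023/360*e2 - 135/8*e3 + 41323/13500*e12 + 15/2*e13 + 89/24*e23 - 4/9*e123


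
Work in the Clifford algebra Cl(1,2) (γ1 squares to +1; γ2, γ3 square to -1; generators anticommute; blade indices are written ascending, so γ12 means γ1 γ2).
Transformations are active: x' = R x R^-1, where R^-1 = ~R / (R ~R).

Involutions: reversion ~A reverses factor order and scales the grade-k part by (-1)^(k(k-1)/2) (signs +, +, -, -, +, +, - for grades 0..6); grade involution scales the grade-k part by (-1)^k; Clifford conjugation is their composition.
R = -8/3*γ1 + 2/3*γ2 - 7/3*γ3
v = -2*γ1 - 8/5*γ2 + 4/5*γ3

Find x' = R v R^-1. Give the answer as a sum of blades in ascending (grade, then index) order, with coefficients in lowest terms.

~R = -8/3*γ1 + 2/3*γ2 - 7/3*γ3, and R ~R = 11/9, so R^-1 = ~R / (11/9).
R v = 124/15 + 28/5*γ12 - 34/5*γ13 - 16/5*γ23
Answer: -1874/55*γ1 + 584/55*γ2 - 356/11*γ3


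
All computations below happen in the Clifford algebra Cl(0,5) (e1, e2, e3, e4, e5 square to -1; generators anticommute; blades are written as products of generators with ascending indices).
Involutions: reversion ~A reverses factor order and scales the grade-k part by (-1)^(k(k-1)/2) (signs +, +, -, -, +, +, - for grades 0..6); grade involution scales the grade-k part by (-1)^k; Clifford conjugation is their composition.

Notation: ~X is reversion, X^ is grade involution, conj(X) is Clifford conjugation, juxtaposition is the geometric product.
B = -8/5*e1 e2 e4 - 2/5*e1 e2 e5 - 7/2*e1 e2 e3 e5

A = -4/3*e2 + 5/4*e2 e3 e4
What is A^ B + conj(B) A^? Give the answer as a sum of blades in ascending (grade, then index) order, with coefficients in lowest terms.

first term: -2*e1 e3 - 32/15*e1 e4 - 8/15*e1 e5 - 14/3*e1 e3 e5 + 35/8*e1 e4 e5 + 1/2*e1 e3 e4 e5
second term: 2*e1 e3 - 32/15*e1 e4 - 8/15*e1 e5 + 14/3*e1 e3 e5 + 35/8*e1 e4 e5 + 1/2*e1 e3 e4 e5
Answer: -64/15*e1 e4 - 16/15*e1 e5 + 35/4*e1 e4 e5 + e1 e3 e4 e5


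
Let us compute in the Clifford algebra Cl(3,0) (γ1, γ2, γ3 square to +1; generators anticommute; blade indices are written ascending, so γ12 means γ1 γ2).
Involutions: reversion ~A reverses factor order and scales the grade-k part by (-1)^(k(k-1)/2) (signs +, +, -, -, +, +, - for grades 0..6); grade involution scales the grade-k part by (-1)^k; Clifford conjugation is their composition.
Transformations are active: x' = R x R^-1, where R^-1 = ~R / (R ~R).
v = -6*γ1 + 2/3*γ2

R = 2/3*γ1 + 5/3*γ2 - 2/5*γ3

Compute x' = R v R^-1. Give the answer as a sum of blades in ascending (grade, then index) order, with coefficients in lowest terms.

~R = 2/3*γ1 + 5/3*γ2 - 2/5*γ3, and R ~R = 761/225, so R^-1 = ~R / (761/225).
R v = -26/9 + 94/9*γ12 - 12/5*γ13 + 4/15*γ23
Answer: 11098/2283*γ1 - 2674/761*γ2 + 520/761*γ3


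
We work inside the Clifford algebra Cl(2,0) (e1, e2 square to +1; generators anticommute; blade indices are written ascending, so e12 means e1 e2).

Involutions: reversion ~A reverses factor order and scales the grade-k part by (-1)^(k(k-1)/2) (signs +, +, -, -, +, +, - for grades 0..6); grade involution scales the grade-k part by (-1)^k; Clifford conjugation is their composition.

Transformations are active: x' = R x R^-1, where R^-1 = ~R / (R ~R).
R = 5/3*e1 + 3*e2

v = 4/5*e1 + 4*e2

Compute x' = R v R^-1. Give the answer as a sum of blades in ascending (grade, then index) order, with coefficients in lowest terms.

~R = 5/3*e1 + 3*e2, and R ~R = 106/9, so R^-1 = ~R / (106/9).
R v = 40/3 + 64/15*e12
Answer: 788/265*e1 + 148/53*e2


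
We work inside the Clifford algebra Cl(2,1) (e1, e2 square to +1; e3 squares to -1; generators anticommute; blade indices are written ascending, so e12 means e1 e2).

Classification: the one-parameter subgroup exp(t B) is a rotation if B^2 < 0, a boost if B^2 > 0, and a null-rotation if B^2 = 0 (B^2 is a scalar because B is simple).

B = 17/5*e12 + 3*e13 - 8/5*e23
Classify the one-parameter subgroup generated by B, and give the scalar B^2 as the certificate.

B^2 term by term: the squares give (17/5)^2*(e12)^2 + (3)^2*(e13)^2 + (-8/5)^2*(e23)^2 = 289/25*(-1) + 9*(+1) + 64/25*(+1) = 0 (each basis 2-blade squares to minus the product of its generators' squares); cross terms between blades sharing an index anticommute and cancel. So B^2 = 0.
Answer: null-rotation, certificate B^2 = 0. The scalar 0 is the complete invariant here: its sign names the subgroup type.


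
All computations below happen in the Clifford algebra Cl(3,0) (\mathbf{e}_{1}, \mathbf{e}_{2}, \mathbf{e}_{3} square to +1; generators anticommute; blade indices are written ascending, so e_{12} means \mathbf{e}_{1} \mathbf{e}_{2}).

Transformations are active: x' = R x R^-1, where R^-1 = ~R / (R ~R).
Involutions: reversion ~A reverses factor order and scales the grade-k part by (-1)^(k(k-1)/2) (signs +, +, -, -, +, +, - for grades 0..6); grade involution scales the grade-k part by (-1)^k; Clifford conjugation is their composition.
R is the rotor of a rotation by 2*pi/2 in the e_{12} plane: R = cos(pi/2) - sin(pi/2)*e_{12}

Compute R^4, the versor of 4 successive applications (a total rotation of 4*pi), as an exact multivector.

Half-angle bookkeeping: 4 applications in e_{12} add up to rotor phase 4*pi/2 = 2 \pi, so R^4 = cos(2 \pi) - sin(2 \pi)*e_{12}.
cos(2 \pi) = 1 and sin(2 \pi) = 0, so R^4 = 1. The total rotation 4*pi is 2 full turns, so every vector returns to itself, yet the rotor is +1, back on the identity sheet (an even number of 2*pi turns).
Answer: 1


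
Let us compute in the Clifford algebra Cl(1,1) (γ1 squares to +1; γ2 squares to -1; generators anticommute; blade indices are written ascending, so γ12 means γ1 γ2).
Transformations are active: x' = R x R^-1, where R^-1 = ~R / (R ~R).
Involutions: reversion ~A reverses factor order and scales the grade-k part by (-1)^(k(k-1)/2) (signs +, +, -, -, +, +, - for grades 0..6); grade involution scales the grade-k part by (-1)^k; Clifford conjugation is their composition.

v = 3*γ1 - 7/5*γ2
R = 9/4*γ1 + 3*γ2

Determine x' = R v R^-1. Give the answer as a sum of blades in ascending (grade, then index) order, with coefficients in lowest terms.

~R = 9/4*γ1 + 3*γ2, and R ~R = -63/16, so R^-1 = ~R / (-63/16).
R v = 219/20 - 243/20*γ12
Answer: -543/35*γ1 - 107/7*γ2


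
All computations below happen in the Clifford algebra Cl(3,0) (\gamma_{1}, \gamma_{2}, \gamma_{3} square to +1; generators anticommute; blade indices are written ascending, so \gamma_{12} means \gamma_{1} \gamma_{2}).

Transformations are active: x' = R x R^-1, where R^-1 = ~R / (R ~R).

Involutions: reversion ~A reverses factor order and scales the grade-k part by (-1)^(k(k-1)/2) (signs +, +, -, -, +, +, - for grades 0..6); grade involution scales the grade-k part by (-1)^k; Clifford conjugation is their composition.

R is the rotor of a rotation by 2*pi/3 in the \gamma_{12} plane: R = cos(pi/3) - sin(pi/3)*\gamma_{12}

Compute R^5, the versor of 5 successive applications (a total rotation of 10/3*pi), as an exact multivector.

Because a rotor carries half the rotation angle, composing 5 copies of this \gamma_{12}-plane rotor multiplies the phase: 5*(pi/3) = \frac{5 \pi}{3}, hence R^5 = cos(\frac{5 \pi}{3}) - sin(\frac{5 \pi}{3})*\gamma_{12}.
cos(\frac{5 \pi}{3}) = \frac{1}{2} and sin(\frac{5 \pi}{3}) = - \frac{\sqrt{3}}{2}, so R^5 = \frac{1}{2} + \frac{\sqrt{3}}{2} \gamma_{12}. The net rotation is 4/3*pi (after discarding 1 full turn, each of which contributes a factor -1 to the rotor); the rotor keeps the half-angle phase exactly.
Answer: \frac{1}{2} + \frac{\sqrt{3}}{2} \gamma_{12}


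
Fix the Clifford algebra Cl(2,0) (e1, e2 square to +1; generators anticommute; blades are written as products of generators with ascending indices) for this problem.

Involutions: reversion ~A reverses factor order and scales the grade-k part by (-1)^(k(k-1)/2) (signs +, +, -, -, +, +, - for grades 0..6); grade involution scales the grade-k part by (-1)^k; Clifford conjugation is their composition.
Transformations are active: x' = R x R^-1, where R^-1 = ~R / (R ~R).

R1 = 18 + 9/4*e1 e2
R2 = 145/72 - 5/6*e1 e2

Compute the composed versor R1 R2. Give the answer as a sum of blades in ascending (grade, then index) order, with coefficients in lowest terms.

Distribute over the terms of R1 (each basis-blade product reordered to ascending indices, repeated generators contracted through their squares):
(18) R2 = 145/4 - 15*e1 e2
(9/4*e1 e2) R2 = 15/8 + 145/32*e1 e2
Summing the partial products and collecting blades:
Answer: 305/8 - 335/32*e1 e2


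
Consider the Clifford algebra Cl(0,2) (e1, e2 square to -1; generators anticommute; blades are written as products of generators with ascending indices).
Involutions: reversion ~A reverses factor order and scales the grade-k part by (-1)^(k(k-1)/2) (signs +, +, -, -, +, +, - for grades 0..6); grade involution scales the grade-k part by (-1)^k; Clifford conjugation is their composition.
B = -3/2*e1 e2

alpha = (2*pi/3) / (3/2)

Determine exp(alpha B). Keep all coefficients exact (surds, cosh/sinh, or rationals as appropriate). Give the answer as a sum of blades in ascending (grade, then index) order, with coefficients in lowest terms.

B^2 = (-3/2)^2*(e1 e2)^2 = 9/4*(-1) = -9/4 (a basis 2-blade squares to minus the product of its generators' squares).
B^2 = -9/4 — circular case — the even/odd split gives cos and sin: l = 3/2, alpha*l = 2*pi/3, so exp(alpha B) = cos(2*pi/3) + (sin(2*pi/3)/(3/2))*B = -1/2 + (sqrt(3)/3)*B.
Answer: -1/2 - sqrt(3)/2*e1 e2


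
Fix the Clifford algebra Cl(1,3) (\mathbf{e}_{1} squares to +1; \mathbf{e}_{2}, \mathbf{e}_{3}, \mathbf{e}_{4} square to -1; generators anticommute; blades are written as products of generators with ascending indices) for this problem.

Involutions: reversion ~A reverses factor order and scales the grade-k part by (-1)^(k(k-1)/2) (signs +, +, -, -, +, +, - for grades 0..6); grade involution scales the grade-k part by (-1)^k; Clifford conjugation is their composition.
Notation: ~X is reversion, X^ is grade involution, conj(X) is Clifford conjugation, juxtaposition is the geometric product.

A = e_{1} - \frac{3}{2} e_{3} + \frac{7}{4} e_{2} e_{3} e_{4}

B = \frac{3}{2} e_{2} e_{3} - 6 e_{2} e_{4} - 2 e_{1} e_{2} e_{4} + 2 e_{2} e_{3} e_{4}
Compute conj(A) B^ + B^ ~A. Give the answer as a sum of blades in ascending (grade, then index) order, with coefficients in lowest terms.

first term: -\frac{7}{2} + \frac{9}{4} e_{2} - \frac{21}{2} e_{3} - \frac{21}{8} e_{4} - \frac{7}{2} e_{1} e_{3} - 5 e_{2} e_{4} - \frac{3}{2} e_{1} e_{2} e_{3} + 6 e_{1} e_{2} e_{4} + 9 e_{2} e_{3} e_{4} + 5 e_{1} e_{2} e_{3} e_{4}
second term: \frac{7}{2} + \frac{9}{4} e_{2} + \frac{21}{2} e_{3} + \frac{21}{8} e_{4} - \frac{7}{2} e_{1} e_{3} + 5 e_{2} e_{4} + \frac{3}{2} e_{1} e_{2} e_{3} - 6 e_{1} e_{2} e_{4} - 9 e_{2} e_{3} e_{4} + 5 e_{1} e_{2} e_{3} e_{4}
Answer: \frac{9}{2} e_{2} - 7 e_{1} e_{3} + 10 e_{1} e_{2} e_{3} e_{4}


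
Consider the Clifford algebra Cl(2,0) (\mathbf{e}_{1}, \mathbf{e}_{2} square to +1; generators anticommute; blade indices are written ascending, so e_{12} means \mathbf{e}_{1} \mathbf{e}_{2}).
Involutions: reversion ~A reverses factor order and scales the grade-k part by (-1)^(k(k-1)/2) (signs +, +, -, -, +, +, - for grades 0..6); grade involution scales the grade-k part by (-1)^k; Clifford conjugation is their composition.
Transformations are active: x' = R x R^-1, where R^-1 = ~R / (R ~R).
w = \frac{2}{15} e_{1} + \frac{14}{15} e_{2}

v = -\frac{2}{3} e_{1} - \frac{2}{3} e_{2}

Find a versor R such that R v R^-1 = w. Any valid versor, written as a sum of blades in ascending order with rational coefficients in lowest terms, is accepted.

Construction: equal norms (both \frac{8}{9}) license R = v + w = -\frac{8}{15} e_{1} + \frac{4}{15} e_{2} — nothing changes along that direction, while (v - w)/2 changes sign, so v maps onto w.
Answer: -\frac{8}{15} e_{1} + \frac{4}{15} e_{2}


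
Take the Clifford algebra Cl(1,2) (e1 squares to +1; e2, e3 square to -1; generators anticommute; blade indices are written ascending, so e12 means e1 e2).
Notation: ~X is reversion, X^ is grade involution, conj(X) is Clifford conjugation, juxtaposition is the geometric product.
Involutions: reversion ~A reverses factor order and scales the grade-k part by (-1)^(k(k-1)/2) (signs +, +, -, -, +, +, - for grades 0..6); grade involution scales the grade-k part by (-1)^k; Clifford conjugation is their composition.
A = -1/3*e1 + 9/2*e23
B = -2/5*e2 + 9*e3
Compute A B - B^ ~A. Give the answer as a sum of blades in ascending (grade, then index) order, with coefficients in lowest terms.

first term: -81/2*e2 - 9/5*e3 + 2/15*e12 - 3*e13
second term: 81/2*e2 + 9/5*e3 + 2/15*e12 - 3*e13
Answer: -81*e2 - 18/5*e3


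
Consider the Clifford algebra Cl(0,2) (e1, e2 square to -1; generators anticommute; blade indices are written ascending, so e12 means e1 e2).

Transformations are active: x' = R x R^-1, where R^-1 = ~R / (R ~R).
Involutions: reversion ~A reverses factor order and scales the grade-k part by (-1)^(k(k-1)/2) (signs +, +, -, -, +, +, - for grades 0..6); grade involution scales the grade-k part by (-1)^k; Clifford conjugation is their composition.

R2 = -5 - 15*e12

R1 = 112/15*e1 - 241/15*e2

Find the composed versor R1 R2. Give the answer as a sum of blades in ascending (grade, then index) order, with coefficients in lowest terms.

Distribute over the terms of R1 (each basis-blade product reordered to ascending indices, repeated generators contracted through their squares):
(112/15*e1) R2 = -112/3*e1 + 112*e2
(-241/15*e2) R2 = 241*e1 + 241/3*e2
Summing the partial products and collecting blades:
Answer: 611/3*e1 + 577/3*e2


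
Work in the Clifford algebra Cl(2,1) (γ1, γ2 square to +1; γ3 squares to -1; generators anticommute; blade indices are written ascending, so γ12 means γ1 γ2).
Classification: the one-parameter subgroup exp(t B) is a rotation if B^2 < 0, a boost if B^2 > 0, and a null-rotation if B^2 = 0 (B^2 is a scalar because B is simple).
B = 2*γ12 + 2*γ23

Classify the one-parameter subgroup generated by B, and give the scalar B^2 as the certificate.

B^2 term by term: the squares give (2)^2*(γ12)^2 + (2)^2*(γ23)^2 = 4*(-1) + 4*(+1) = 0 (each basis 2-blade squares to minus the product of its generators' squares); cross terms between blades sharing an index anticommute and cancel. So B^2 = 0.
Answer: null-rotation, certificate B^2 = 0. One invariant decides it: the square 0 survives every conjugation, and its sign is exactly the classification.


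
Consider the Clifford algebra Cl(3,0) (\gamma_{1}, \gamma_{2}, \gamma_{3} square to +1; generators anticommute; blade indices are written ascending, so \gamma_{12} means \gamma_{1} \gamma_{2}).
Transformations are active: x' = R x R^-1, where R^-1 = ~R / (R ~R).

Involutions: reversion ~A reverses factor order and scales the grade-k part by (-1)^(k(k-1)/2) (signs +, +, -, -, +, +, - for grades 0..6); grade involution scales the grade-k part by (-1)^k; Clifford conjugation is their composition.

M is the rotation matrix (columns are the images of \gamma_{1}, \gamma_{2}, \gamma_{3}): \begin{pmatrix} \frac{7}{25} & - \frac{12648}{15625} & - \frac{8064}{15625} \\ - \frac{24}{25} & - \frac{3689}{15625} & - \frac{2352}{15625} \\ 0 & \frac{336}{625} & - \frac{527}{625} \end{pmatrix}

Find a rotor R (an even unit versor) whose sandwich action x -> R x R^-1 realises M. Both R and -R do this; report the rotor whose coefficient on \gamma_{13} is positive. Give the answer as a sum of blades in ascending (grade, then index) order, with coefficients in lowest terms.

Method: write R = a + b12*\gamma_{12} + b13*\gamma_{13} + b23*\gamma_{23} with a^2 + b12^2 + b13^2 + b23^2 = 1 (so R^-1 = ~R). Expanding the columns R e_j ~R gives tr M = 4a^2 - 1 and, from the antisymmetric part, M21 - M12 = -4a*b12, M13 - M31 = 4a*b13, M32 - M23 = -4a*b23.
Here tr M = -\frac{12489}{15625}, so a^2 = (1 + tr M)/4 = \frac{784}{15625} and a = ±\frac{28}{125}. Taking a = \frac{28}{125}: M21 - M12 = -\frac{2352}{15625}, M13 - M31 = -\frac{8064}{15625}, M32 - M23 = \frac{10752}{15625}, giving b12 = \frac{21}{125}, b13 = -\frac{72}{125}, b23 = -\frac{96}{125}, i.e. R = \frac{28}{125} + \frac{21}{125} \gamma_{12} - \frac{72}{125} \gamma_{13} - \frac{96}{125} \gamma_{23}.
Its \gamma_{13} coefficient is negative, so report the other preimage -R.
Answer: -\frac{28}{125} - \frac{21}{125} \gamma_{12} + \frac{72}{125} \gamma_{13} + \frac{96}{125} \gamma_{23}. Note: both R and -R realise this M (trace -\frac{12489}{15625}); the covering map identifies them, and the \gamma_{13}-coefficient sign is the tie-breaker.


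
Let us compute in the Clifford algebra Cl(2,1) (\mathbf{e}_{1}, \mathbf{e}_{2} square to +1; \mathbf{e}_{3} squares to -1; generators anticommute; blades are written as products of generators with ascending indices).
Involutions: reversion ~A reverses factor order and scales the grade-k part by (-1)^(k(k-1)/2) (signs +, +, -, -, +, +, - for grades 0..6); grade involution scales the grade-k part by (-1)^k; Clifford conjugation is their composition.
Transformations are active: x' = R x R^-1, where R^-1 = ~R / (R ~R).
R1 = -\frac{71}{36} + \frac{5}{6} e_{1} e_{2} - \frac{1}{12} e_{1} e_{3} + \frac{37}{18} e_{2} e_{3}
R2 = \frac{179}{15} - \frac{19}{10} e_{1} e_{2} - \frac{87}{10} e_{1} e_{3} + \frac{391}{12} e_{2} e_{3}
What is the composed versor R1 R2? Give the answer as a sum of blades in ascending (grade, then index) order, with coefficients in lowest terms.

Distribute over the terms of R1 (each basis-blade product reordered to ascending indices, repeated generators contracted through their squares):
(-\frac{71}{36}) R2 = -\frac{12709}{540} + \frac{1349}{360} e_{1} e_{2} + \frac{2059}{120} e_{1} e_{3} - \frac{27761}{432} e_{2} e_{3}
(\frac{5}{6} e_{1} e_{2}) R2 = \frac{19}{12} + \frac{179}{18} e_{1} e_{2} + \frac{1955}{72} e_{1} e_{3} + \frac{29}{4} e_{2} e_{3}
(-\frac{1}{12} e_{1} e_{3}) R2 = \frac{29}{40} - \frac{391}{144} e_{1} e_{2} - \frac{179}{180} e_{1} e_{3} + \frac{19}{120} e_{2} e_{3}
(\frac{37}{18} e_{2} e_{3}) R2 = \frac{14467}{216} + \frac{1073}{60} e_{1} e_{2} + \frac{703}{180} e_{1} e_{3} + \frac{6623}{270} e_{2} e_{3}
Summing the partial products and collecting blades:
Answer: \frac{183}{4} + \frac{20779}{720} e_{1} e_{2} + \frac{425}{9} e_{1} e_{3} - \frac{23273}{720} e_{2} e_{3}


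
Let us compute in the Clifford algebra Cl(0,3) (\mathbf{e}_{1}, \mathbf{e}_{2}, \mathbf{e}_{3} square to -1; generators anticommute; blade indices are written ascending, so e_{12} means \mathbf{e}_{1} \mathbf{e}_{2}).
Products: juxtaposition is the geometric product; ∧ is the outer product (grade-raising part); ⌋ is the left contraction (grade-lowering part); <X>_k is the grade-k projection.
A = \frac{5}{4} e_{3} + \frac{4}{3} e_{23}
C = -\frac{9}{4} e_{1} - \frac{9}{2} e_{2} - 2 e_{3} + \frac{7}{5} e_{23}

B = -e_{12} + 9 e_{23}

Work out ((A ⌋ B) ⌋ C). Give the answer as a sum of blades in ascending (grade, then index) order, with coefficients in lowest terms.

step 1: -12 + \frac{45}{4} e_{2}
step 2: \frac{405}{8} + 27 e_{1} + 54 e_{2} + \frac{33}{4} e_{3} - \frac{84}{5} e_{23}
Answer: \frac{405}{8} + 27 e_{1} + 54 e_{2} + \frac{33}{4} e_{3} - \frac{84}{5} e_{23}


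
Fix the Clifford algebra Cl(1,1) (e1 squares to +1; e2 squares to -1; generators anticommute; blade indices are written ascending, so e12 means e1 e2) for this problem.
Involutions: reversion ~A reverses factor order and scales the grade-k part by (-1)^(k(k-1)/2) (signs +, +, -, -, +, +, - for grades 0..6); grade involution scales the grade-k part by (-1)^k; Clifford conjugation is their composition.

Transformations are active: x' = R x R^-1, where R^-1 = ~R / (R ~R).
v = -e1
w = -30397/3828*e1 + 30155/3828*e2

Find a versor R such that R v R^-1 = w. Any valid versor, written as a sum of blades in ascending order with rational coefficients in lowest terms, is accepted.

Sketch: the shared square 1 makes R = v + w = -34225/3828*e1 + 30155/3828*e2 the natural versor; its sandwich fixes that direction, negates (v - w)/2, and sends v to w.
Answer: -34225/3828*e1 + 30155/3828*e2


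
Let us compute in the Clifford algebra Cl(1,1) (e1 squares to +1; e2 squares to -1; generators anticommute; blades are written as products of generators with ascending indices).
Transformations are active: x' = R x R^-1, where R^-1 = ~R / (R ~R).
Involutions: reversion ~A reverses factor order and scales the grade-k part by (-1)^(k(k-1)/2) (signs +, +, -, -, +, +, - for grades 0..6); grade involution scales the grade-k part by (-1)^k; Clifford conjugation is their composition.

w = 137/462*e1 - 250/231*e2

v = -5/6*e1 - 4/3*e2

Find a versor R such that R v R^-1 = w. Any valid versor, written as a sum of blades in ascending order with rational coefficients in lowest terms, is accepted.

Sketch: the shared square -13/12 makes R = v + w = -124/231*e1 - 186/77*e2 the natural versor; its sandwich fixes that direction, negates (v - w)/2, and sends v to w.
Answer: -124/231*e1 - 186/77*e2


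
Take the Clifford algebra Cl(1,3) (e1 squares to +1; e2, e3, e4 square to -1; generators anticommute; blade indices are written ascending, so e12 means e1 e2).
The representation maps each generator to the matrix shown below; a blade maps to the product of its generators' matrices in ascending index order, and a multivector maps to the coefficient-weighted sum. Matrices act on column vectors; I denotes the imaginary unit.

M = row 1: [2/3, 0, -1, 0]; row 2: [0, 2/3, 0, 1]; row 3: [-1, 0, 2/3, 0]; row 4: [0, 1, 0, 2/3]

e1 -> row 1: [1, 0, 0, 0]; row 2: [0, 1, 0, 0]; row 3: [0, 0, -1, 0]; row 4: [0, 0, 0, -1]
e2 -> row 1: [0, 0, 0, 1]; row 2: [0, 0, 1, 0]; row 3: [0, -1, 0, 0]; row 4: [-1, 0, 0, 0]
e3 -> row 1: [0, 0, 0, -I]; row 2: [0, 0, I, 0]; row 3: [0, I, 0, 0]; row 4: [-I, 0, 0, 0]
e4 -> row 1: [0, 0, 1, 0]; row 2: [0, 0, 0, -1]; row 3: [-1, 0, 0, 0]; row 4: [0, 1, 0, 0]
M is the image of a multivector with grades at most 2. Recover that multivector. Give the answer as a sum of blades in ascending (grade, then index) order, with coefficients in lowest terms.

Method: the blade images are trace-orthogonal — tr(rho(e_A) rho(e_B)^-1) = 4 if A = B and 0 otherwise — and rho(e_A)^-1 = (e_A)^2 * rho(e_A) with (e_A)^2 = +1 or -1, so the coefficient of e_A in the preimage is (e_A)^2 * tr(M rho(e_A))/4.
Nonzero projections over blades of grade <= 2: 1: (1)^2 = +1, tr(M 1) = 8/3, coefficient 2/3; e14: (e14)^2 = +1, tr(M rho(e14)) = -4, coefficient -1. Every other blade of grade <= 2 projects to 0.
Answer: 2/3 - e14


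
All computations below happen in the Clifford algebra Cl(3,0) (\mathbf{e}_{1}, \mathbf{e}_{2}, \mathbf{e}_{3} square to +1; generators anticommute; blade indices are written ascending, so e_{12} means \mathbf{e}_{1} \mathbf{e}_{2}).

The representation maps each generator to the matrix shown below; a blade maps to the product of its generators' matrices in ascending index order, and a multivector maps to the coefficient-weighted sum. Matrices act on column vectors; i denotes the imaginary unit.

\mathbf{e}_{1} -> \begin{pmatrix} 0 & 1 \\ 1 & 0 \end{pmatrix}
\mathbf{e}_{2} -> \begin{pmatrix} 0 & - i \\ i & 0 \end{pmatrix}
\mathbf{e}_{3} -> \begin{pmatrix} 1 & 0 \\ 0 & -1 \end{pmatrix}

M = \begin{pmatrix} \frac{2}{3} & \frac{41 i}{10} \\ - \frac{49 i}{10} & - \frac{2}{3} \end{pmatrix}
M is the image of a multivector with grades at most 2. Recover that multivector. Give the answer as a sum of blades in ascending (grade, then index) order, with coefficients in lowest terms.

Method: 1, rho(e_{1}), rho(e_{2}), rho(e_{3}) form a trace-orthogonal basis of the 2x2 complex matrices (tr(X Y) = 2 if X = Y, else 0), so M = m0*1 + m1*rho(e_{1}) + m2*rho(e_{2}) + m3*rho(e_{3}) with m0 = tr(M)/2 = 0, m1 = tr(M rho(e_{1}))/2 = - \frac{2 i}{5}, m2 = tr(M rho(e_{2}))/2 = - \frac{9}{2}, m3 = tr(M rho(e_{3}))/2 = \frac{2}{3}.
Multiplying table entries, the bivector images are rho(e_{12}) = i*rho(e_{3}), rho(e_{13}) = -i*rho(e_{2}), rho(e_{23}) = i*rho(e_{1}); with real blade coefficients the real parts of m0..m3 are the coefficients of 1, e_{1}, e_{2}, e_{3} and the imaginary parts give the bivectors (e_{23}: Im m1, e_{13}: -Im m2, e_{12}: Im m3).
Answer: -\frac{9}{2} e_{2} + \frac{2}{3} e_{3} - \frac{2}{5} e_{23}


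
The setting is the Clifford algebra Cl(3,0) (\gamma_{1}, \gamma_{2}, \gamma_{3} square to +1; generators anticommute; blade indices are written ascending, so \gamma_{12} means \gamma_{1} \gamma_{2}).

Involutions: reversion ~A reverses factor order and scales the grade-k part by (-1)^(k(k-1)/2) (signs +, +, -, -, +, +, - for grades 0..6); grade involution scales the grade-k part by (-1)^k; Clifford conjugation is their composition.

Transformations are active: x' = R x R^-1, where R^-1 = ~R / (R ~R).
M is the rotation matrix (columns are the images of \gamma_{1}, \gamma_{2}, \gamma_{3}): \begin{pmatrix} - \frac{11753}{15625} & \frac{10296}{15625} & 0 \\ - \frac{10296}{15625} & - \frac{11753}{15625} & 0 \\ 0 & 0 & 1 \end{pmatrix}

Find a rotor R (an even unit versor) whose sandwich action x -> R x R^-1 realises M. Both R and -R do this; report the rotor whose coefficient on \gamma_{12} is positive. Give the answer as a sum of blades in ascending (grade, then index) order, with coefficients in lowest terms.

Method: write R = a + b12*\gamma_{12} + b13*\gamma_{13} + b23*\gamma_{23} with a^2 + b12^2 + b13^2 + b23^2 = 1 (so R^-1 = ~R). Expanding the columns R e_j ~R gives tr M = 4a^2 - 1 and, from the antisymmetric part, M21 - M12 = -4a*b12, M13 - M31 = 4a*b13, M32 - M23 = -4a*b23.
Here tr M = -\frac{7881}{15625}, so a^2 = (1 + tr M)/4 = \frac{1936}{15625} and a = ±\frac{44}{125}. Taking a = \frac{44}{125}: M21 - M12 = -\frac{20592}{15625}, M13 - M31 = 0, M32 - M23 = 0, giving b12 = \frac{117}{125}, b13 = 0, b23 = 0, i.e. R = \frac{44}{125} + \frac{117}{125} \gamma_{12}.
Its \gamma_{12} coefficient is already positive.
Answer: \frac{44}{125} + \frac{117}{125} \gamma_{12}. Key observation: the double cover Spin(3) -> SO(3) sends R and -R to the same matrix (trace -\frac{7881}{15625} here), so the stated sign of the \gamma_{12} coefficient is what selects one sheet.


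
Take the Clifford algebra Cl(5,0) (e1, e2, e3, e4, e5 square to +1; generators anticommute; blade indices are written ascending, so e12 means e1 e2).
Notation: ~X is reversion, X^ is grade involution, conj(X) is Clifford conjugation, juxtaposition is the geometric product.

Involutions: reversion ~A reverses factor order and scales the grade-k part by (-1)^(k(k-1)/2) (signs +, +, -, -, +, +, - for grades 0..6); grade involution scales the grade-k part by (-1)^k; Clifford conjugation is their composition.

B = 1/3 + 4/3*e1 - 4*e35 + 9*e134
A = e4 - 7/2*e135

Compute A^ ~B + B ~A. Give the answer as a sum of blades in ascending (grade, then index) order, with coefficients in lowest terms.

first term: -14*e1 - 1/3*e4 + 9*e13 + 4/3*e14 + 14/3*e35 - 63/2*e45 + 7/6*e135 + 4*e345
second term: 14*e1 + 1/3*e4 + 9*e13 + 4/3*e14 + 14/3*e35 - 63/2*e45 + 7/6*e135 + 4*e345
Answer: 18*e13 + 8/3*e14 + 28/3*e35 - 63*e45 + 7/3*e135 + 8*e345


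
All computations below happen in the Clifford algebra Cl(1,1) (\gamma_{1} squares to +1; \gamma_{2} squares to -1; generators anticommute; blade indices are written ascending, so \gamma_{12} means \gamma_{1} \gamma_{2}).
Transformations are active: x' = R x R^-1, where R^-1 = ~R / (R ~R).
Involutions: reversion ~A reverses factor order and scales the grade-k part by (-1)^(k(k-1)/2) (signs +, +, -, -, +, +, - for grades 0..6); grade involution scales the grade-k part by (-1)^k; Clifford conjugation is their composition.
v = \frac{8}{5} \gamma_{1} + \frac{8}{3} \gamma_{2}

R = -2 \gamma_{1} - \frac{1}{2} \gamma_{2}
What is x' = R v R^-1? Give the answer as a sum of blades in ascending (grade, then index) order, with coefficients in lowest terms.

~R = -2 \gamma_{1} - \frac{1}{2} \gamma_{2}, and R ~R = \frac{15}{4}, so R^-1 = ~R / (\frac{15}{4}).
R v = -\frac{28}{15} - \frac{68}{15} \gamma_{12}
Answer: \frac{88}{225} \gamma_{1} - \frac{488}{225} \gamma_{2}


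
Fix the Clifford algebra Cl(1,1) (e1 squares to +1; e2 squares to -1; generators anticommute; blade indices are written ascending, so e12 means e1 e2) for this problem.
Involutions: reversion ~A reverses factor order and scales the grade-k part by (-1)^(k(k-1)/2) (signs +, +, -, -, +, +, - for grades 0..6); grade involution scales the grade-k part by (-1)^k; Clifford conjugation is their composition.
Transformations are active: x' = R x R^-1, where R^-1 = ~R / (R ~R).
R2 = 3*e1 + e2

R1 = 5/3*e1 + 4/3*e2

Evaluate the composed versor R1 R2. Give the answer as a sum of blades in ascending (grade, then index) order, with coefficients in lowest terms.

Distribute over the terms of R1 (each basis-blade product reordered to ascending indices, repeated generators contracted through their squares):
(5/3*e1) R2 = 5 + 5/3*e12
(4/3*e2) R2 = -4/3 - 4*e12
Summing the partial products and collecting blades:
Answer: 11/3 - 7/3*e12


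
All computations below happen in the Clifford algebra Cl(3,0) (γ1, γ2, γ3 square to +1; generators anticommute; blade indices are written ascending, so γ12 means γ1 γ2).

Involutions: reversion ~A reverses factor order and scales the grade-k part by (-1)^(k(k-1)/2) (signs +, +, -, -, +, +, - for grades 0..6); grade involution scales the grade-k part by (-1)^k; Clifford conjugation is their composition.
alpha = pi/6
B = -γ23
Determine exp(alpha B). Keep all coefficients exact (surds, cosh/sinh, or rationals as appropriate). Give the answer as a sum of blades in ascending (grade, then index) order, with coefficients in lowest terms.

B^2 = (-1)^2*(γ23)^2 = 1*(-1) = -1 (a basis 2-blade squares to minus the product of its generators' squares).
B^2 = -1 — a negative square means the series sums to a rotation: l = 1, alpha*l = pi/6, so exp(alpha B) = cos(pi/6) + (sin(pi/6)/1)*B = sqrt(3)/2 + (1/2)*B.
Answer: sqrt(3)/2 - 1/2*γ23


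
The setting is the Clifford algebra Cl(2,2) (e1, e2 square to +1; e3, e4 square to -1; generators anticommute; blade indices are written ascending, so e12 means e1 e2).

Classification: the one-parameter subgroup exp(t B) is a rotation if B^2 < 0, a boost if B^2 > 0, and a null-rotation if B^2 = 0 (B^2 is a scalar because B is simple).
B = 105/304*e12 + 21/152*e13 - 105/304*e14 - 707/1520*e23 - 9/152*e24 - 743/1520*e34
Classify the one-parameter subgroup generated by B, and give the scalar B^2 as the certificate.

B^2 term by term: the squares give (105/304)^2*(e12)^2 + (21/152)^2*(e13)^2 + (-105/304)^2*(e14)^2 + (-707/1520)^2*(e23)^2 + (-9/152)^2*(e24)^2 + (-743/1520)^2*(e34)^2 = 11025/92416*(-1) + 441/23104*(+1) + 11025/92416*(+1) + 499849/2310400*(+1) + 81/23104*(+1) + 552049/2310400*(-1) = 0 (each basis 2-blade squares to minus the product of its generators' squares); cross terms between blades sharing an index anticommute and cancel; the commuting (index-disjoint) pairs give grade-4 terms 2*c*c'*(blade product), which cancel blade by blade — e1234: -15603/46208 + 189/11552 + 14847/46208 = 0 — confirming B is simple. So B^2 = 0.
Answer: null-rotation, certificate B^2 = 0. Note: conjugating B changes its blade decomposition but never the scalar B^2 = 0, whose sign settles the classification.
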